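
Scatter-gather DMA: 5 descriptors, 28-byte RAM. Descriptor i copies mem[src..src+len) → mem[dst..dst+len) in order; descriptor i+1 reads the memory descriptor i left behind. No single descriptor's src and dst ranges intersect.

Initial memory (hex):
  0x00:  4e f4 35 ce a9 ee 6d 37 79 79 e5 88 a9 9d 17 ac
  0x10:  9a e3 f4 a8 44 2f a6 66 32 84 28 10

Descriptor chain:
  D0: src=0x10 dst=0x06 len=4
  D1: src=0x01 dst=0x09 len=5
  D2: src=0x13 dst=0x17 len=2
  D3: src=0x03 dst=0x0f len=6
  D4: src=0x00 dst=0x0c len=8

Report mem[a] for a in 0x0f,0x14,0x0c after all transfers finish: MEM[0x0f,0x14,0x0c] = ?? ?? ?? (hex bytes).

  after D0: wrote 4B at 0x06 = 9ae3f4a8
  after D1: wrote 5B at 0x09 = f435cea9ee
  after D2: wrote 2B at 0x17 = a844
  after D3: wrote 6B at 0x0f = cea9ee9ae3f4
  after D4: wrote 8B at 0x0c = 4ef435cea9ee9ae3
query mem[0x0f]=0xce, mem[0x14]=0xf4, mem[0x0c]=0x4e

MEM[0x0f,0x14,0x0c] = ce f4 4e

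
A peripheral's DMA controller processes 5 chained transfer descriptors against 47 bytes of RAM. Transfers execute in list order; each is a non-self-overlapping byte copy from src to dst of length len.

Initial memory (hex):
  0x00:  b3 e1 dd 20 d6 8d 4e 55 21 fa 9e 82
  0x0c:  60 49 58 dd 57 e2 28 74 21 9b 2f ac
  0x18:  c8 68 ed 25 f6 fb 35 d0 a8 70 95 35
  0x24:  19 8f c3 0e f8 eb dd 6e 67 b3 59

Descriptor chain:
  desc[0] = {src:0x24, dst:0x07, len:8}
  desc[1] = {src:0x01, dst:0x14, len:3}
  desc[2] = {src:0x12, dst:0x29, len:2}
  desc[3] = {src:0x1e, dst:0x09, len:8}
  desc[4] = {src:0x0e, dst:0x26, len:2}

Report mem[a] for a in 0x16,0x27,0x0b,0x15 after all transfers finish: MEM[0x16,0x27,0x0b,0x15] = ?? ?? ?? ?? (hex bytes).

D0: mem[0x07..0x0e] <- [19 8f c3 0e f8 eb dd 6e]
D1: mem[0x14..0x16] <- [e1 dd 20]
D2: mem[0x29..0x2a] <- [28 74]
D3: mem[0x09..0x10] <- [35 d0 a8 70 95 35 19 8f]
D4: mem[0x26..0x27] <- [35 19]
query mem[0x16]=0x20, mem[0x27]=0x19, mem[0x0b]=0xa8, mem[0x15]=0xdd

MEM[0x16,0x27,0x0b,0x15] = 20 19 a8 dd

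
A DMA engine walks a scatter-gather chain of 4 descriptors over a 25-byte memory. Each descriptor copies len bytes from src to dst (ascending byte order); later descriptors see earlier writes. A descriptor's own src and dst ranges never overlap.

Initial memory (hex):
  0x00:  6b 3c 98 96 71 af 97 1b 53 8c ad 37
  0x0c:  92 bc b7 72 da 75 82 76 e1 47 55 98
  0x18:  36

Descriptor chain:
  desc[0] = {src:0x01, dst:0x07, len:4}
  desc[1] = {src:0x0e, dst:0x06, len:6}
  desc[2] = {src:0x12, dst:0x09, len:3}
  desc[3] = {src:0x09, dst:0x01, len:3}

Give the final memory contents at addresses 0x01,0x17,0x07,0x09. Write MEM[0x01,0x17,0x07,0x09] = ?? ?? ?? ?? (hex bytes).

D0: mem[0x07..0x0a] <- [3c 98 96 71]
D1: mem[0x06..0x0b] <- [b7 72 da 75 82 76]
D2: mem[0x09..0x0b] <- [82 76 e1]
D3: mem[0x01..0x03] <- [82 76 e1]
query mem[0x01]=0x82, mem[0x17]=0x98, mem[0x07]=0x72, mem[0x09]=0x82

MEM[0x01,0x17,0x07,0x09] = 82 98 72 82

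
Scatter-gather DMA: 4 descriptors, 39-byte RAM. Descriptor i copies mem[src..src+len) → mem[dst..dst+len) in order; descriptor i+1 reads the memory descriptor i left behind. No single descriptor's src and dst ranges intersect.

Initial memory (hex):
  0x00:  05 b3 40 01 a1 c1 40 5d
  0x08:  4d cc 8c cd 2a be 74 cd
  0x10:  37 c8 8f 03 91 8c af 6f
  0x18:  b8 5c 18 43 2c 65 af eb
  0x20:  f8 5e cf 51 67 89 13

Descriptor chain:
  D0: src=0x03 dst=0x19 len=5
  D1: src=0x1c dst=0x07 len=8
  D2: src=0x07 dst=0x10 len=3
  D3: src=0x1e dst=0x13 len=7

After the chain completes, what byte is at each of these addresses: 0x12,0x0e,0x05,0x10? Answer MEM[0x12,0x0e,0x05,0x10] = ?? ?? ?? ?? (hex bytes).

D0: mem[0x19..0x1d] <- [01 a1 c1 40 5d]
D1: mem[0x07..0x0e] <- [40 5d af eb f8 5e cf 51]
D2: mem[0x10..0x12] <- [40 5d af]
D3: mem[0x13..0x19] <- [af eb f8 5e cf 51 67]
query mem[0x12]=0xaf, mem[0x0e]=0x51, mem[0x05]=0xc1, mem[0x10]=0x40

MEM[0x12,0x0e,0x05,0x10] = af 51 c1 40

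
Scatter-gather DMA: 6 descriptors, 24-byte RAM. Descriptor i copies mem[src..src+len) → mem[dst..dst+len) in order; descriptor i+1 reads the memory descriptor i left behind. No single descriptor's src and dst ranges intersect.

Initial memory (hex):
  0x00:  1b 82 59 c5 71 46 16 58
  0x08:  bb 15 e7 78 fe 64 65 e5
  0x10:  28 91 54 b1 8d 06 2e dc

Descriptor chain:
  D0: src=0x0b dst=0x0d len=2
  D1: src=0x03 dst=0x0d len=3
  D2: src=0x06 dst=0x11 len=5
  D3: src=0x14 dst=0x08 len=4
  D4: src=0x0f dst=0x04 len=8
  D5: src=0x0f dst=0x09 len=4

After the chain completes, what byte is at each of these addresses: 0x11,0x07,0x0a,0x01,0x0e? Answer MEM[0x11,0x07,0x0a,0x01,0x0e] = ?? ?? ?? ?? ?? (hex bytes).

  after D0: wrote 2B at 0x0d = 78fe
  after D1: wrote 3B at 0x0d = c57146
  after D2: wrote 5B at 0x11 = 1658bb15e7
  after D3: wrote 4B at 0x08 = 15e72edc
  after D4: wrote 8B at 0x04 = 46281658bb15e72e
  after D5: wrote 4B at 0x09 = 46281658
query mem[0x11]=0x16, mem[0x07]=0x58, mem[0x0a]=0x28, mem[0x01]=0x82, mem[0x0e]=0x71

MEM[0x11,0x07,0x0a,0x01,0x0e] = 16 58 28 82 71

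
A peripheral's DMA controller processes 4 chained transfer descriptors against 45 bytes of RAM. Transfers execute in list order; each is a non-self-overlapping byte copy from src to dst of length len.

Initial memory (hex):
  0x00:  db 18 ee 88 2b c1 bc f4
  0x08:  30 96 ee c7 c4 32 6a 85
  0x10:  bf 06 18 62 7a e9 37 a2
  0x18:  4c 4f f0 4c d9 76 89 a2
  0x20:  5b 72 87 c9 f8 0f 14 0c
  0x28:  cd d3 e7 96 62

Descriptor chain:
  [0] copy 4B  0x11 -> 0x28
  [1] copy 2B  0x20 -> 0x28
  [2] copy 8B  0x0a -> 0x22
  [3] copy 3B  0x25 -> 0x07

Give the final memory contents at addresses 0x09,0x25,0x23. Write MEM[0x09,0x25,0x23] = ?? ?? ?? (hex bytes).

[0] 0x11->0x28 len=4 : 06 18 62 7a
[1] 0x20->0x28 len=2 : 5b 72
[2] 0x0a->0x22 len=8 : ee c7 c4 32 6a 85 bf 06
[3] 0x25->0x07 len=3 : 32 6a 85
query mem[0x09]=0x85, mem[0x25]=0x32, mem[0x23]=0xc7

MEM[0x09,0x25,0x23] = 85 32 c7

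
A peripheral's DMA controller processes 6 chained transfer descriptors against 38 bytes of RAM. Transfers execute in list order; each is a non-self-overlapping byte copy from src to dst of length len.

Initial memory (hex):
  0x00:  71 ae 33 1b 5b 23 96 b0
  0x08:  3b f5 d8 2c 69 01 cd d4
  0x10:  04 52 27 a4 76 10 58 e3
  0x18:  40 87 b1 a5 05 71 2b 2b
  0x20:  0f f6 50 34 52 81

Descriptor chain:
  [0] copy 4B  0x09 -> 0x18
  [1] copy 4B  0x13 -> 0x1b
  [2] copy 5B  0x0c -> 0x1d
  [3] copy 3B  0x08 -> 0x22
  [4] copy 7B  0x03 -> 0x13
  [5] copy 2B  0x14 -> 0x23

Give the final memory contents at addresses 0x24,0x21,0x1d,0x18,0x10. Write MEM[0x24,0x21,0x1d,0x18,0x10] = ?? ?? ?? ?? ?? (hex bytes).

MEM[0x24,0x21,0x1d,0x18,0x10] = 23 04 69 3b 04

#0 dst[0x18+4] := {0xf5,0xd8,0x2c,0x69}
#1 dst[0x1b+4] := {0xa4,0x76,0x10,0x58}
#2 dst[0x1d+5] := {0x69,0x01,0xcd,0xd4,0x04}
#3 dst[0x22+3] := {0x3b,0xf5,0xd8}
#4 dst[0x13+7] := {0x1b,0x5b,0x23,0x96,0xb0,0x3b,0xf5}
#5 dst[0x23+2] := {0x5b,0x23}
query mem[0x24]=0x23, mem[0x21]=0x04, mem[0x1d]=0x69, mem[0x18]=0x3b, mem[0x10]=0x04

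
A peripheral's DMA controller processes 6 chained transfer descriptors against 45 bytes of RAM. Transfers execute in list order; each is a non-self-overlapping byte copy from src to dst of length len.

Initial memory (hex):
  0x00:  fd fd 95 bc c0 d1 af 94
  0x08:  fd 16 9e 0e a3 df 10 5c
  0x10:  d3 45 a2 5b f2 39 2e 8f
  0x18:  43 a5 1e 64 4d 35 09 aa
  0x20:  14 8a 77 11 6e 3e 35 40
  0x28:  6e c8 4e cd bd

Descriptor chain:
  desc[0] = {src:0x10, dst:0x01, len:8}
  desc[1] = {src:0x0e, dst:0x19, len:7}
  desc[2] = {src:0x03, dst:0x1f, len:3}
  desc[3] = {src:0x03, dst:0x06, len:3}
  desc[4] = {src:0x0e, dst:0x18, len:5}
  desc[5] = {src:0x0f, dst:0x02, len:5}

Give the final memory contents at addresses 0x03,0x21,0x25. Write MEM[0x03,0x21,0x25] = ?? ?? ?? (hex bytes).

D0: mem[0x01..0x08] <- [d3 45 a2 5b f2 39 2e 8f]
D1: mem[0x19..0x1f] <- [10 5c d3 45 a2 5b f2]
D2: mem[0x1f..0x21] <- [a2 5b f2]
D3: mem[0x06..0x08] <- [a2 5b f2]
D4: mem[0x18..0x1c] <- [10 5c d3 45 a2]
D5: mem[0x02..0x06] <- [5c d3 45 a2 5b]
query mem[0x03]=0xd3, mem[0x21]=0xf2, mem[0x25]=0x3e

MEM[0x03,0x21,0x25] = d3 f2 3e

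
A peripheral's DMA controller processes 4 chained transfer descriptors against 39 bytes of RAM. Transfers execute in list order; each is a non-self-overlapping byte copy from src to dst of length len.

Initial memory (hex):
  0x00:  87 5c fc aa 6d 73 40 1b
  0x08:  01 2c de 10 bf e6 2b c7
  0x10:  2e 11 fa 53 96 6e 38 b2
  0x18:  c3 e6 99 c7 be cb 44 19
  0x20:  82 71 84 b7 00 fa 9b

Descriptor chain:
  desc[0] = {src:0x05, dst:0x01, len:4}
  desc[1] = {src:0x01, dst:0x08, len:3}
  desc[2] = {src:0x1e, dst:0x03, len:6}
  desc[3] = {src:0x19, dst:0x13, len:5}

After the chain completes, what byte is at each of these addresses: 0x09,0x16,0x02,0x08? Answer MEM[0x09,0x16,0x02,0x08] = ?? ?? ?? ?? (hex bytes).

MEM[0x09,0x16,0x02,0x08] = 40 be 40 b7

D0: mem[0x01..0x04] <- [73 40 1b 01]
D1: mem[0x08..0x0a] <- [73 40 1b]
D2: mem[0x03..0x08] <- [44 19 82 71 84 b7]
D3: mem[0x13..0x17] <- [e6 99 c7 be cb]
query mem[0x09]=0x40, mem[0x16]=0xbe, mem[0x02]=0x40, mem[0x08]=0xb7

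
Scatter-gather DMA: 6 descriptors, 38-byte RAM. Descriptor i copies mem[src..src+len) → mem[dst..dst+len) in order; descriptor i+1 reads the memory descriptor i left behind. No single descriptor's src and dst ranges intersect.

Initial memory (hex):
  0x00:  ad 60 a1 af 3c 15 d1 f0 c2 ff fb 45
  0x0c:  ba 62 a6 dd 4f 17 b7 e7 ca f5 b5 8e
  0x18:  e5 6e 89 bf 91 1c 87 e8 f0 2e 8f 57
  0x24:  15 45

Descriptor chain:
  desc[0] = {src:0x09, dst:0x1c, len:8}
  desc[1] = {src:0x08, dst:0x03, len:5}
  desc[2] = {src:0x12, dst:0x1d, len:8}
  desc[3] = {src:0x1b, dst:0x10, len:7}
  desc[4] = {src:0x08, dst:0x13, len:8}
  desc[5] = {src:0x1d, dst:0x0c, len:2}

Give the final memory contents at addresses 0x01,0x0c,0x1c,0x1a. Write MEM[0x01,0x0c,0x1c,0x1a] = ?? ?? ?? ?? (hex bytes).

MEM[0x01,0x0c,0x1c,0x1a] = 60 b7 ff dd

  after D0: wrote 8B at 0x1c = fffb45ba62a6dd4f
  after D1: wrote 5B at 0x03 = c2fffb45ba
  after D2: wrote 8B at 0x1d = b7e7caf5b58ee56e
  after D3: wrote 7B at 0x10 = bfffb7e7caf5b5
  after D4: wrote 8B at 0x13 = c2fffb45ba62a6dd
  after D5: wrote 2B at 0x0c = b7e7
query mem[0x01]=0x60, mem[0x0c]=0xb7, mem[0x1c]=0xff, mem[0x1a]=0xdd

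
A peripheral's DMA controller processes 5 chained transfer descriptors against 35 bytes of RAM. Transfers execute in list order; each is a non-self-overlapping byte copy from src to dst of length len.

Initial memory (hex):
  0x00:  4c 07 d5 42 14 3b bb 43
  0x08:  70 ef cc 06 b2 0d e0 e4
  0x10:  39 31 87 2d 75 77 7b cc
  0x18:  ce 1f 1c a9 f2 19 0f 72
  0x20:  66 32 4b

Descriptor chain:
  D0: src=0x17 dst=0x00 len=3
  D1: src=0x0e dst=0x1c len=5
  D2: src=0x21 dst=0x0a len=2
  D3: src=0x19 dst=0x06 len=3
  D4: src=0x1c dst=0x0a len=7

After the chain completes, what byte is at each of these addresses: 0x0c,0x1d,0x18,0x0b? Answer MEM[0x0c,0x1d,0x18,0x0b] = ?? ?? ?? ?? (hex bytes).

MEM[0x0c,0x1d,0x18,0x0b] = 39 e4 ce e4

#0 dst[0x00+3] := {0xcc,0xce,0x1f}
#1 dst[0x1c+5] := {0xe0,0xe4,0x39,0x31,0x87}
#2 dst[0x0a+2] := {0x32,0x4b}
#3 dst[0x06+3] := {0x1f,0x1c,0xa9}
#4 dst[0x0a+7] := {0xe0,0xe4,0x39,0x31,0x87,0x32,0x4b}
query mem[0x0c]=0x39, mem[0x1d]=0xe4, mem[0x18]=0xce, mem[0x0b]=0xe4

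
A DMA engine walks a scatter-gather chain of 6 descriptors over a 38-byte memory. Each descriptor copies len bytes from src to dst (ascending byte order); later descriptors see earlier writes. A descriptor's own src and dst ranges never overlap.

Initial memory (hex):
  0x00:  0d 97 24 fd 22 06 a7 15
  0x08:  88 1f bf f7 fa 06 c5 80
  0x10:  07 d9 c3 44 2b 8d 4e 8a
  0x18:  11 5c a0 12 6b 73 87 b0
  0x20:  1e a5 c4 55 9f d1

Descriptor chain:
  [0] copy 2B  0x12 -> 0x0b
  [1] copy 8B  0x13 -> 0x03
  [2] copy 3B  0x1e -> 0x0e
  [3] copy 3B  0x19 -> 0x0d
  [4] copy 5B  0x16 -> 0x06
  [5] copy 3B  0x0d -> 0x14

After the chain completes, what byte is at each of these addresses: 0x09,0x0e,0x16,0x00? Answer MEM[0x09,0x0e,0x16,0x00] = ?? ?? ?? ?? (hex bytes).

MEM[0x09,0x0e,0x16,0x00] = 5c a0 12 0d

  after D0: wrote 2B at 0x0b = c344
  after D1: wrote 8B at 0x03 = 442b8d4e8a115ca0
  after D2: wrote 3B at 0x0e = 87b01e
  after D3: wrote 3B at 0x0d = 5ca012
  after D4: wrote 5B at 0x06 = 4e8a115ca0
  after D5: wrote 3B at 0x14 = 5ca012
query mem[0x09]=0x5c, mem[0x0e]=0xa0, mem[0x16]=0x12, mem[0x00]=0x0d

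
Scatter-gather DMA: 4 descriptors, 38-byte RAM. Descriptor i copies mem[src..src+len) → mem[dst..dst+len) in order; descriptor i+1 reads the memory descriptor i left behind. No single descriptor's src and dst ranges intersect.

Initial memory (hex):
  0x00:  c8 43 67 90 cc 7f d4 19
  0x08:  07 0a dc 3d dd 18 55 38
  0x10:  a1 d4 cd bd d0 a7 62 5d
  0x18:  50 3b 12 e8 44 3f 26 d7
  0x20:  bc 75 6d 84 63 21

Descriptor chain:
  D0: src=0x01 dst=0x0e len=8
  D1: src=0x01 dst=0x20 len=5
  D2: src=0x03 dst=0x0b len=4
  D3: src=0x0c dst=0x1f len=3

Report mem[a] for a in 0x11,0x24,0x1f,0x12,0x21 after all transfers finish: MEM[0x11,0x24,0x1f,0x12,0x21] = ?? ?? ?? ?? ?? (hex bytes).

MEM[0x11,0x24,0x1f,0x12,0x21] = cc 7f cc 7f d4

#0 dst[0x0e+8] := {0x43,0x67,0x90,0xcc,0x7f,0xd4,0x19,0x07}
#1 dst[0x20+5] := {0x43,0x67,0x90,0xcc,0x7f}
#2 dst[0x0b+4] := {0x90,0xcc,0x7f,0xd4}
#3 dst[0x1f+3] := {0xcc,0x7f,0xd4}
query mem[0x11]=0xcc, mem[0x24]=0x7f, mem[0x1f]=0xcc, mem[0x12]=0x7f, mem[0x21]=0xd4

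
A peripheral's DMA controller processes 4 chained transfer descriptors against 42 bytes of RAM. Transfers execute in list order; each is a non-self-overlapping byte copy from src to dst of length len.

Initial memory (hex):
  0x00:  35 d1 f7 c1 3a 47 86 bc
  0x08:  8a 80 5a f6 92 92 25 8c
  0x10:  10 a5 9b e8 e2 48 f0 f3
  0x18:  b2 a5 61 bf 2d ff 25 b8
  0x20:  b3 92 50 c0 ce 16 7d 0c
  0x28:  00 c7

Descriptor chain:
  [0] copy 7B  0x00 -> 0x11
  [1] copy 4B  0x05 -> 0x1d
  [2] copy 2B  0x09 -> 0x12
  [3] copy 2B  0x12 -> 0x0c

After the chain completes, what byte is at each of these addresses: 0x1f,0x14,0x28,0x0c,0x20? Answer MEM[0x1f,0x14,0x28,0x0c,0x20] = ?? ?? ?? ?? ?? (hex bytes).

MEM[0x1f,0x14,0x28,0x0c,0x20] = bc c1 00 80 8a

D0: mem[0x11..0x17] <- [35 d1 f7 c1 3a 47 86]
D1: mem[0x1d..0x20] <- [47 86 bc 8a]
D2: mem[0x12..0x13] <- [80 5a]
D3: mem[0x0c..0x0d] <- [80 5a]
query mem[0x1f]=0xbc, mem[0x14]=0xc1, mem[0x28]=0x00, mem[0x0c]=0x80, mem[0x20]=0x8a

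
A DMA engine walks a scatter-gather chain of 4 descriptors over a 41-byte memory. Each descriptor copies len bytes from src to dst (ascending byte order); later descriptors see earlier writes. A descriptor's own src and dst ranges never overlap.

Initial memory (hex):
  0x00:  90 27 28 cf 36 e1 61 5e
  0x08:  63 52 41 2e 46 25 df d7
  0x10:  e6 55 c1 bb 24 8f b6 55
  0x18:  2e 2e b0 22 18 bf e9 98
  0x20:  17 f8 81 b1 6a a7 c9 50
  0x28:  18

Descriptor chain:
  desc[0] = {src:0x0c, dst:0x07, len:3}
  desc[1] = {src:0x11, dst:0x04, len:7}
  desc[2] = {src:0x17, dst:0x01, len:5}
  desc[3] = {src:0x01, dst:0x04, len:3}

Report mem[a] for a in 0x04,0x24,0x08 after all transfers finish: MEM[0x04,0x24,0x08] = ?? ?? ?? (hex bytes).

MEM[0x04,0x24,0x08] = 55 6a 8f

D0: mem[0x07..0x09] <- [46 25 df]
D1: mem[0x04..0x0a] <- [55 c1 bb 24 8f b6 55]
D2: mem[0x01..0x05] <- [55 2e 2e b0 22]
D3: mem[0x04..0x06] <- [55 2e 2e]
query mem[0x04]=0x55, mem[0x24]=0x6a, mem[0x08]=0x8f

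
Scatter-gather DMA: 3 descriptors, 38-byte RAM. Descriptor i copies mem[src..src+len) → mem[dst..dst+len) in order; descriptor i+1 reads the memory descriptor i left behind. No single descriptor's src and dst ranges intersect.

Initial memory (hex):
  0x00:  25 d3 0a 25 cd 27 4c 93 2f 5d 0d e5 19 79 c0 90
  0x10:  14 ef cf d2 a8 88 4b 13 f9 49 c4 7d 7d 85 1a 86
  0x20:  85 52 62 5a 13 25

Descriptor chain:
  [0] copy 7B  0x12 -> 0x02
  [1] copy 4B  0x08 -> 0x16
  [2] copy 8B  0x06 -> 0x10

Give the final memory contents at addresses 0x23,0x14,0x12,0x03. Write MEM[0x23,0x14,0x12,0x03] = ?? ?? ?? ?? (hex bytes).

MEM[0x23,0x14,0x12,0x03] = 5a 0d f9 d2

[0] 0x12->0x02 len=7 : cf d2 a8 88 4b 13 f9
[1] 0x08->0x16 len=4 : f9 5d 0d e5
[2] 0x06->0x10 len=8 : 4b 13 f9 5d 0d e5 19 79
query mem[0x23]=0x5a, mem[0x14]=0x0d, mem[0x12]=0xf9, mem[0x03]=0xd2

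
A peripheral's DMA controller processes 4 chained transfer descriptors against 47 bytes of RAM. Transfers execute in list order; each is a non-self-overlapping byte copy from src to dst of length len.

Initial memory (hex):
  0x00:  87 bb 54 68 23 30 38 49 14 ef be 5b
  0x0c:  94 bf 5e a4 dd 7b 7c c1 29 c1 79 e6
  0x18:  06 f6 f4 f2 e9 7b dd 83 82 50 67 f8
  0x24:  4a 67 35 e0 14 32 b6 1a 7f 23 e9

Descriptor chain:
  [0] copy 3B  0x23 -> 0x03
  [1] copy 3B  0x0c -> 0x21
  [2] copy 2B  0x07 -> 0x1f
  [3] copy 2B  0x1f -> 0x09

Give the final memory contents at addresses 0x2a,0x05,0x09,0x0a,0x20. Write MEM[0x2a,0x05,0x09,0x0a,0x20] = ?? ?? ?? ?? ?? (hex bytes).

MEM[0x2a,0x05,0x09,0x0a,0x20] = b6 67 49 14 14

[0] 0x23->0x03 len=3 : f8 4a 67
[1] 0x0c->0x21 len=3 : 94 bf 5e
[2] 0x07->0x1f len=2 : 49 14
[3] 0x1f->0x09 len=2 : 49 14
query mem[0x2a]=0xb6, mem[0x05]=0x67, mem[0x09]=0x49, mem[0x0a]=0x14, mem[0x20]=0x14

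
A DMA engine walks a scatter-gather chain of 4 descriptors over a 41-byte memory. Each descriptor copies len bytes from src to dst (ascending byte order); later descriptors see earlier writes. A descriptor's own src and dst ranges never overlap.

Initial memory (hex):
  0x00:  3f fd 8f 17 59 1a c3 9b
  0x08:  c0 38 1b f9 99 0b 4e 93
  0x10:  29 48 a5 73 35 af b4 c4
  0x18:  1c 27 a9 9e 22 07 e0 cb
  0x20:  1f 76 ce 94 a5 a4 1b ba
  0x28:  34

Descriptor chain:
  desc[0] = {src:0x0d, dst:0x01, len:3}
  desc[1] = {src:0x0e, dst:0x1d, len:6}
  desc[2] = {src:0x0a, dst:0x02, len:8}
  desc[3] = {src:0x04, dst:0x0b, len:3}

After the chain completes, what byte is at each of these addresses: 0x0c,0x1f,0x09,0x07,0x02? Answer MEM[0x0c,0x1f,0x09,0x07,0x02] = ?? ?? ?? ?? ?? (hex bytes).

MEM[0x0c,0x1f,0x09,0x07,0x02] = 0b 29 48 93 1b

[0] 0x0d->0x01 len=3 : 0b 4e 93
[1] 0x0e->0x1d len=6 : 4e 93 29 48 a5 73
[2] 0x0a->0x02 len=8 : 1b f9 99 0b 4e 93 29 48
[3] 0x04->0x0b len=3 : 99 0b 4e
query mem[0x0c]=0x0b, mem[0x1f]=0x29, mem[0x09]=0x48, mem[0x07]=0x93, mem[0x02]=0x1b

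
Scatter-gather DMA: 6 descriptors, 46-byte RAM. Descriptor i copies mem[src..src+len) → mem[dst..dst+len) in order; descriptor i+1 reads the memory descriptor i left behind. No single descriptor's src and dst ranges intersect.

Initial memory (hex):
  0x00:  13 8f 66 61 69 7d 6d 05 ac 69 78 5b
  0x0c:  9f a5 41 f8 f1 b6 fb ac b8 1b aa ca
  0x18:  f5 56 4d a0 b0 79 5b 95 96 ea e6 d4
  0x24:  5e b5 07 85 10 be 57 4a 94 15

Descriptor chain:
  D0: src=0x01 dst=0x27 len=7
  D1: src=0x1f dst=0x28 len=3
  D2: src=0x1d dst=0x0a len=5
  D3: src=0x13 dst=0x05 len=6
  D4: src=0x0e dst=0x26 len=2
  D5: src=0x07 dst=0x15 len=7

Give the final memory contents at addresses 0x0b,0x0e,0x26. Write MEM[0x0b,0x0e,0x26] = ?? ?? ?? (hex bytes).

MEM[0x0b,0x0e,0x26] = 5b ea ea

D0: mem[0x27..0x2d] <- [8f 66 61 69 7d 6d 05]
D1: mem[0x28..0x2a] <- [95 96 ea]
D2: mem[0x0a..0x0e] <- [79 5b 95 96 ea]
D3: mem[0x05..0x0a] <- [ac b8 1b aa ca f5]
D4: mem[0x26..0x27] <- [ea f8]
D5: mem[0x15..0x1b] <- [1b aa ca f5 5b 95 96]
query mem[0x0b]=0x5b, mem[0x0e]=0xea, mem[0x26]=0xea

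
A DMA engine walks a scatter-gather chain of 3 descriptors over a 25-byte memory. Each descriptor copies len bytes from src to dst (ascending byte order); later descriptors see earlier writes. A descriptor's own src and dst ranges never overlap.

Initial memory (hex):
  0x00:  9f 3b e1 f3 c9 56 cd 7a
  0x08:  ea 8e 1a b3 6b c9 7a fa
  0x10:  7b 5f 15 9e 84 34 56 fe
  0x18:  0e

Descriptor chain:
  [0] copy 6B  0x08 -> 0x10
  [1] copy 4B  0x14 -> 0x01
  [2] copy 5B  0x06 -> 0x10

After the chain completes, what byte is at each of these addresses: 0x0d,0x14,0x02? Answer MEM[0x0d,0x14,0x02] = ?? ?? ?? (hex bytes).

#0 dst[0x10+6] := {0xea,0x8e,0x1a,0xb3,0x6b,0xc9}
#1 dst[0x01+4] := {0x6b,0xc9,0x56,0xfe}
#2 dst[0x10+5] := {0xcd,0x7a,0xea,0x8e,0x1a}
query mem[0x0d]=0xc9, mem[0x14]=0x1a, mem[0x02]=0xc9

MEM[0x0d,0x14,0x02] = c9 1a c9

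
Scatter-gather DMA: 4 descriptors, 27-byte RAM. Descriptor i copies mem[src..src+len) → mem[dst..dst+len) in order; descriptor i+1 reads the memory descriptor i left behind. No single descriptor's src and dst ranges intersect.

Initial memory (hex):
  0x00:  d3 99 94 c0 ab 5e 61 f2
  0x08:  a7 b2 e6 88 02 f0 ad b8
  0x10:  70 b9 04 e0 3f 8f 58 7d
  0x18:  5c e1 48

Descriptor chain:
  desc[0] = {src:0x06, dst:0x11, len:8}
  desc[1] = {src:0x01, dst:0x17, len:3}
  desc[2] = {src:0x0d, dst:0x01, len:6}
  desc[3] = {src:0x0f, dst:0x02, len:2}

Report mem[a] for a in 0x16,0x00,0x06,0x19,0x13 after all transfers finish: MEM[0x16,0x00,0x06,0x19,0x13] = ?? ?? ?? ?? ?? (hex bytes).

D0: mem[0x11..0x18] <- [61 f2 a7 b2 e6 88 02 f0]
D1: mem[0x17..0x19] <- [99 94 c0]
D2: mem[0x01..0x06] <- [f0 ad b8 70 61 f2]
D3: mem[0x02..0x03] <- [b8 70]
query mem[0x16]=0x88, mem[0x00]=0xd3, mem[0x06]=0xf2, mem[0x19]=0xc0, mem[0x13]=0xa7

MEM[0x16,0x00,0x06,0x19,0x13] = 88 d3 f2 c0 a7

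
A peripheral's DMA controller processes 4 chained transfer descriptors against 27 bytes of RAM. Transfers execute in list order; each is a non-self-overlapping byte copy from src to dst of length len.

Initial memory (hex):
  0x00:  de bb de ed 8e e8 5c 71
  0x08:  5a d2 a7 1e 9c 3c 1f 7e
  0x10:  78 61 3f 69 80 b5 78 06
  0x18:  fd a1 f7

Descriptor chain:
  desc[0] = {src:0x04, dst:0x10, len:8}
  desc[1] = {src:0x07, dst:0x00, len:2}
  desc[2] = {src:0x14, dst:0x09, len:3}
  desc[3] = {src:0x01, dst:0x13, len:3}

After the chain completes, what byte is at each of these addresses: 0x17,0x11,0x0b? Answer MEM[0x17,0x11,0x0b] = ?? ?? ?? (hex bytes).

#0 dst[0x10+8] := {0x8e,0xe8,0x5c,0x71,0x5a,0xd2,0xa7,0x1e}
#1 dst[0x00+2] := {0x71,0x5a}
#2 dst[0x09+3] := {0x5a,0xd2,0xa7}
#3 dst[0x13+3] := {0x5a,0xde,0xed}
query mem[0x17]=0x1e, mem[0x11]=0xe8, mem[0x0b]=0xa7

MEM[0x17,0x11,0x0b] = 1e e8 a7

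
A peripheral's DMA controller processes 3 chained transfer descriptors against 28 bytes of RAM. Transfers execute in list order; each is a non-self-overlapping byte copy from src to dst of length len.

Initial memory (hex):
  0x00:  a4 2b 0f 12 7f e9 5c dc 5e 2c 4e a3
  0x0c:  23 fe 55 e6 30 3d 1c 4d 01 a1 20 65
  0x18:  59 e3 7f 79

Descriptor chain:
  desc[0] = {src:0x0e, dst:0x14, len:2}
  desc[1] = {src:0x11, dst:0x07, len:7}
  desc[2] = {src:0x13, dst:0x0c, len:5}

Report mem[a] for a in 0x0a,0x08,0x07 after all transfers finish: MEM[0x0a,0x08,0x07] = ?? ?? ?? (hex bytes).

MEM[0x0a,0x08,0x07] = 55 1c 3d

[0] 0x0e->0x14 len=2 : 55 e6
[1] 0x11->0x07 len=7 : 3d 1c 4d 55 e6 20 65
[2] 0x13->0x0c len=5 : 4d 55 e6 20 65
query mem[0x0a]=0x55, mem[0x08]=0x1c, mem[0x07]=0x3d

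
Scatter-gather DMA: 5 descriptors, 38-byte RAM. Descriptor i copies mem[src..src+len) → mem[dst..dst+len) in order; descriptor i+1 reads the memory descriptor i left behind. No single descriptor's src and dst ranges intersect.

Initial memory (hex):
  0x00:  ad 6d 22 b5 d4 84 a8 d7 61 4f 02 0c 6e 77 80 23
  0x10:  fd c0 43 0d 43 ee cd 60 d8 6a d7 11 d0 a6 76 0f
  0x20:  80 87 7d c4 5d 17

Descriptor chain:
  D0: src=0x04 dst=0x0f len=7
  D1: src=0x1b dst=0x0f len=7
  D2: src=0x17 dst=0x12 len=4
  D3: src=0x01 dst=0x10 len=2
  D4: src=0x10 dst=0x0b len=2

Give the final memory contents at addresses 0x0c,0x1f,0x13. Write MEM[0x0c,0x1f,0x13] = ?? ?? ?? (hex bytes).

MEM[0x0c,0x1f,0x13] = 22 0f d8

[0] 0x04->0x0f len=7 : d4 84 a8 d7 61 4f 02
[1] 0x1b->0x0f len=7 : 11 d0 a6 76 0f 80 87
[2] 0x17->0x12 len=4 : 60 d8 6a d7
[3] 0x01->0x10 len=2 : 6d 22
[4] 0x10->0x0b len=2 : 6d 22
query mem[0x0c]=0x22, mem[0x1f]=0x0f, mem[0x13]=0xd8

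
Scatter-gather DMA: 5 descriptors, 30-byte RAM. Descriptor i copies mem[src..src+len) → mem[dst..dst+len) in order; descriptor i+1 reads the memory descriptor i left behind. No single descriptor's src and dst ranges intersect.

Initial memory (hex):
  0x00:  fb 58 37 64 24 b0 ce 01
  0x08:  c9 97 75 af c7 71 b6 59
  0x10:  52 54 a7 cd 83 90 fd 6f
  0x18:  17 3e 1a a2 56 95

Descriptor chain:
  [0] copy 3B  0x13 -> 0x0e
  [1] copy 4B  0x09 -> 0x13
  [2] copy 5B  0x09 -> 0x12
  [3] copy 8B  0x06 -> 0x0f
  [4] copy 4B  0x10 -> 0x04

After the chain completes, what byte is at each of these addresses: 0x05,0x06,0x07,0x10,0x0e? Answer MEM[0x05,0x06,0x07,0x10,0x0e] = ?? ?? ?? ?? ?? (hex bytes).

MEM[0x05,0x06,0x07,0x10,0x0e] = c9 97 75 01 cd

[0] 0x13->0x0e len=3 : cd 83 90
[1] 0x09->0x13 len=4 : 97 75 af c7
[2] 0x09->0x12 len=5 : 97 75 af c7 71
[3] 0x06->0x0f len=8 : ce 01 c9 97 75 af c7 71
[4] 0x10->0x04 len=4 : 01 c9 97 75
query mem[0x05]=0xc9, mem[0x06]=0x97, mem[0x07]=0x75, mem[0x10]=0x01, mem[0x0e]=0xcd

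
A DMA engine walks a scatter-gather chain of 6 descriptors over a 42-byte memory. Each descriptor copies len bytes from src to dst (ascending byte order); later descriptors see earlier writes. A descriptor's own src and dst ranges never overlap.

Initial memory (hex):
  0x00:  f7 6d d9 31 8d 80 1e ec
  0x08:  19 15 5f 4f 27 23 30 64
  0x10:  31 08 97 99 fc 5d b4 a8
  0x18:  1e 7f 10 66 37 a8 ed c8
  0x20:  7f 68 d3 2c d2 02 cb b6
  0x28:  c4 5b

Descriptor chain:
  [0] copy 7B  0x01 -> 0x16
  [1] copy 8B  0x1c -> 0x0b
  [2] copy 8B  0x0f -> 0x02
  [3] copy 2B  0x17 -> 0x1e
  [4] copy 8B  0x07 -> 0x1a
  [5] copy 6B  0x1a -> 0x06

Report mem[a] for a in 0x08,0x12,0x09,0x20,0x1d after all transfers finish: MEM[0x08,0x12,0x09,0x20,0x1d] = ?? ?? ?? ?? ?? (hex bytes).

MEM[0x08,0x12,0x09,0x20,0x1d] = 6d 2c 5f ed 5f

D0: mem[0x16..0x1c] <- [6d d9 31 8d 80 1e ec]
D1: mem[0x0b..0x12] <- [ec a8 ed c8 7f 68 d3 2c]
D2: mem[0x02..0x09] <- [7f 68 d3 2c 99 fc 5d 6d]
D3: mem[0x1e..0x1f] <- [d9 31]
D4: mem[0x1a..0x21] <- [fc 5d 6d 5f ec a8 ed c8]
D5: mem[0x06..0x0b] <- [fc 5d 6d 5f ec a8]
query mem[0x08]=0x6d, mem[0x12]=0x2c, mem[0x09]=0x5f, mem[0x20]=0xed, mem[0x1d]=0x5f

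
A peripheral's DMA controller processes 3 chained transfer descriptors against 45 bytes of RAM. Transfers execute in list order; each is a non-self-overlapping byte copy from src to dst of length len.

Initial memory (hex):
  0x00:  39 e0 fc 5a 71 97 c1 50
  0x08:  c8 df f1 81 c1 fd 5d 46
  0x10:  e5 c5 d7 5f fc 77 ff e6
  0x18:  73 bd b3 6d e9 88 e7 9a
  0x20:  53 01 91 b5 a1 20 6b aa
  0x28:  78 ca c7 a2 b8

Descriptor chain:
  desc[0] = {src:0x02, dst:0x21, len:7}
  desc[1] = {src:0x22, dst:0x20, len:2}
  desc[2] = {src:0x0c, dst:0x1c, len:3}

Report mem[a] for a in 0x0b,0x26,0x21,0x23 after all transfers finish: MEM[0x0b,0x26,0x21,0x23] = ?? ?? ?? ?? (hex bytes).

#0 dst[0x21+7] := {0xfc,0x5a,0x71,0x97,0xc1,0x50,0xc8}
#1 dst[0x20+2] := {0x5a,0x71}
#2 dst[0x1c+3] := {0xc1,0xfd,0x5d}
query mem[0x0b]=0x81, mem[0x26]=0x50, mem[0x21]=0x71, mem[0x23]=0x71

MEM[0x0b,0x26,0x21,0x23] = 81 50 71 71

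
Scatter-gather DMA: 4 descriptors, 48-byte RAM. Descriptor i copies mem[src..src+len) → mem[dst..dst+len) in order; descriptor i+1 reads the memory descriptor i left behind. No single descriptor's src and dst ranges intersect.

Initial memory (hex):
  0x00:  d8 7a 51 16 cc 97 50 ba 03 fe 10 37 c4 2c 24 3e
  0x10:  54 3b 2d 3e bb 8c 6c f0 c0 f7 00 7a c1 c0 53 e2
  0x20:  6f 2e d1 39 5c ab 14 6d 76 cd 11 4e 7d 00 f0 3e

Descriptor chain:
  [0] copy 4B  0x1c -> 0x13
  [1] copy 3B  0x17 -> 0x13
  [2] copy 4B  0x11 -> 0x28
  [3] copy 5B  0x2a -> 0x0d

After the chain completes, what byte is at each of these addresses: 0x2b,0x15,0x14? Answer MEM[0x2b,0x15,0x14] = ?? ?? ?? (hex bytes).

#0 dst[0x13+4] := {0xc1,0xc0,0x53,0xe2}
#1 dst[0x13+3] := {0xf0,0xc0,0xf7}
#2 dst[0x28+4] := {0x3b,0x2d,0xf0,0xc0}
#3 dst[0x0d+5] := {0xf0,0xc0,0x7d,0x00,0xf0}
query mem[0x2b]=0xc0, mem[0x15]=0xf7, mem[0x14]=0xc0

MEM[0x2b,0x15,0x14] = c0 f7 c0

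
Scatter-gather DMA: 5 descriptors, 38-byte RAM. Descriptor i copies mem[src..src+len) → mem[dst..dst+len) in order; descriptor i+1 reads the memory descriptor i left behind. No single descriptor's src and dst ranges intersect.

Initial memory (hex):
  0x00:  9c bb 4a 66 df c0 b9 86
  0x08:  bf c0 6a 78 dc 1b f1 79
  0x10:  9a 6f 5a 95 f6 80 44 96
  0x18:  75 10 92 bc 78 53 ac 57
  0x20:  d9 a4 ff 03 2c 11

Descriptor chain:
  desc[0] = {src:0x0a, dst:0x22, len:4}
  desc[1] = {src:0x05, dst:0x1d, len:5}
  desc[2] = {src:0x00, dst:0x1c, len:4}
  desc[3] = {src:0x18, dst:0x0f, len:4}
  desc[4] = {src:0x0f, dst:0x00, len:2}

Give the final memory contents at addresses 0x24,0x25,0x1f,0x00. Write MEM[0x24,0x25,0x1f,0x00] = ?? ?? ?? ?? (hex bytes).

MEM[0x24,0x25,0x1f,0x00] = dc 1b 66 75

#0 dst[0x22+4] := {0x6a,0x78,0xdc,0x1b}
#1 dst[0x1d+5] := {0xc0,0xb9,0x86,0xbf,0xc0}
#2 dst[0x1c+4] := {0x9c,0xbb,0x4a,0x66}
#3 dst[0x0f+4] := {0x75,0x10,0x92,0xbc}
#4 dst[0x00+2] := {0x75,0x10}
query mem[0x24]=0xdc, mem[0x25]=0x1b, mem[0x1f]=0x66, mem[0x00]=0x75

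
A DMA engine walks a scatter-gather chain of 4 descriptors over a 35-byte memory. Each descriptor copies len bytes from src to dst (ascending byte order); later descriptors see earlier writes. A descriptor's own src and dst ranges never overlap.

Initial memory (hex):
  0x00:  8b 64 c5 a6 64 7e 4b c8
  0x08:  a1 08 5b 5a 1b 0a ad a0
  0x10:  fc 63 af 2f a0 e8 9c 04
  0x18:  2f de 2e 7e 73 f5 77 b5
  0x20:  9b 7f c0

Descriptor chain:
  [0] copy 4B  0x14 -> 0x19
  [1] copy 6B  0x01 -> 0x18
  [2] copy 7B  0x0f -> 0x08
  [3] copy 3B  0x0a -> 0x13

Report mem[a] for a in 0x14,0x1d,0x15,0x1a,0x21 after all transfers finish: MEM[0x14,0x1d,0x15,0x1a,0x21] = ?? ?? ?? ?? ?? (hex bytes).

MEM[0x14,0x1d,0x15,0x1a,0x21] = af 4b 2f a6 7f

D0: mem[0x19..0x1c] <- [a0 e8 9c 04]
D1: mem[0x18..0x1d] <- [64 c5 a6 64 7e 4b]
D2: mem[0x08..0x0e] <- [a0 fc 63 af 2f a0 e8]
D3: mem[0x13..0x15] <- [63 af 2f]
query mem[0x14]=0xaf, mem[0x1d]=0x4b, mem[0x15]=0x2f, mem[0x1a]=0xa6, mem[0x21]=0x7f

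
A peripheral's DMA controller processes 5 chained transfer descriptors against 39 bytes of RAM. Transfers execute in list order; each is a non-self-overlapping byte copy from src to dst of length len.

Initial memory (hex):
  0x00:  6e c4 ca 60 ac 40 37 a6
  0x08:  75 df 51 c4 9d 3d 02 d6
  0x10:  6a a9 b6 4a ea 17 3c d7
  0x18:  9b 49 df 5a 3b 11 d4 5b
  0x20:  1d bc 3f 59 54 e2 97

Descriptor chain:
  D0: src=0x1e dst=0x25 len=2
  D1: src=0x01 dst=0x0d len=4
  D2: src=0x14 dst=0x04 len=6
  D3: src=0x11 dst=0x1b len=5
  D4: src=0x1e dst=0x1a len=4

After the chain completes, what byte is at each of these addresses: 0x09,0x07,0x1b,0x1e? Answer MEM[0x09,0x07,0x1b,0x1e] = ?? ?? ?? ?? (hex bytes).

#0 dst[0x25+2] := {0xd4,0x5b}
#1 dst[0x0d+4] := {0xc4,0xca,0x60,0xac}
#2 dst[0x04+6] := {0xea,0x17,0x3c,0xd7,0x9b,0x49}
#3 dst[0x1b+5] := {0xa9,0xb6,0x4a,0xea,0x17}
#4 dst[0x1a+4] := {0xea,0x17,0x1d,0xbc}
query mem[0x09]=0x49, mem[0x07]=0xd7, mem[0x1b]=0x17, mem[0x1e]=0xea

MEM[0x09,0x07,0x1b,0x1e] = 49 d7 17 ea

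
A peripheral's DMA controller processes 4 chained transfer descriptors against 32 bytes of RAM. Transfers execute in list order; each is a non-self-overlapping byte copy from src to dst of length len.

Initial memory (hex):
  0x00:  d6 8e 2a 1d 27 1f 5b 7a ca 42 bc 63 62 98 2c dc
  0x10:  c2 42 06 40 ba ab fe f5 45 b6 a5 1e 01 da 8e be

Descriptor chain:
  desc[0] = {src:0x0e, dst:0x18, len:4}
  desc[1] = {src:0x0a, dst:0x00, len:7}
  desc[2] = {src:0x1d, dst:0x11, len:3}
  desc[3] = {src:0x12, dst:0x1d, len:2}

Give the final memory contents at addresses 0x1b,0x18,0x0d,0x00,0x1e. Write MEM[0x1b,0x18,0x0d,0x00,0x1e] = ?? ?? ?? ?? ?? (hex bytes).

MEM[0x1b,0x18,0x0d,0x00,0x1e] = 42 2c 98 bc be

[0] 0x0e->0x18 len=4 : 2c dc c2 42
[1] 0x0a->0x00 len=7 : bc 63 62 98 2c dc c2
[2] 0x1d->0x11 len=3 : da 8e be
[3] 0x12->0x1d len=2 : 8e be
query mem[0x1b]=0x42, mem[0x18]=0x2c, mem[0x0d]=0x98, mem[0x00]=0xbc, mem[0x1e]=0xbe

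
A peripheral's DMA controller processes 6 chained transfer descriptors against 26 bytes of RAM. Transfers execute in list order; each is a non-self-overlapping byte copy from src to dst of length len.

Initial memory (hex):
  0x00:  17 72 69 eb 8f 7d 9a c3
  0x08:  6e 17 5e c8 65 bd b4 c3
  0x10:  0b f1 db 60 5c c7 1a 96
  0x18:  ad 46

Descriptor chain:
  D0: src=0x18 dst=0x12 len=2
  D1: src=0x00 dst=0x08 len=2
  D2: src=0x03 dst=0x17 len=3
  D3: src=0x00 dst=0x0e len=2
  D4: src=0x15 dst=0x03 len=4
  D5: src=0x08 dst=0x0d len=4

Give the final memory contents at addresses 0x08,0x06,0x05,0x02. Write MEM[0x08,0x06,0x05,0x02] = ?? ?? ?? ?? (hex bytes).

MEM[0x08,0x06,0x05,0x02] = 17 8f eb 69

D0: mem[0x12..0x13] <- [ad 46]
D1: mem[0x08..0x09] <- [17 72]
D2: mem[0x17..0x19] <- [eb 8f 7d]
D3: mem[0x0e..0x0f] <- [17 72]
D4: mem[0x03..0x06] <- [c7 1a eb 8f]
D5: mem[0x0d..0x10] <- [17 72 5e c8]
query mem[0x08]=0x17, mem[0x06]=0x8f, mem[0x05]=0xeb, mem[0x02]=0x69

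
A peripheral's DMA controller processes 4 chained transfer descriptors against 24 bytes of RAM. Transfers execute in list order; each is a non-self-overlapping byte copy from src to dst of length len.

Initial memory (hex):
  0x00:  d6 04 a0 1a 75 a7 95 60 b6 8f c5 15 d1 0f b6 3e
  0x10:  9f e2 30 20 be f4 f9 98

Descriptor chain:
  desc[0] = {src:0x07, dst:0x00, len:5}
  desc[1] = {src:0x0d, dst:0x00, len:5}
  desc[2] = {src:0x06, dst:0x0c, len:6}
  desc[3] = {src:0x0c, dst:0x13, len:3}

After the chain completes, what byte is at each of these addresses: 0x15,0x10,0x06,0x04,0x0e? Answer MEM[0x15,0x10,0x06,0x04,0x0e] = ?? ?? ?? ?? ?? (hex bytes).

D0: mem[0x00..0x04] <- [60 b6 8f c5 15]
D1: mem[0x00..0x04] <- [0f b6 3e 9f e2]
D2: mem[0x0c..0x11] <- [95 60 b6 8f c5 15]
D3: mem[0x13..0x15] <- [95 60 b6]
query mem[0x15]=0xb6, mem[0x10]=0xc5, mem[0x06]=0x95, mem[0x04]=0xe2, mem[0x0e]=0xb6

MEM[0x15,0x10,0x06,0x04,0x0e] = b6 c5 95 e2 b6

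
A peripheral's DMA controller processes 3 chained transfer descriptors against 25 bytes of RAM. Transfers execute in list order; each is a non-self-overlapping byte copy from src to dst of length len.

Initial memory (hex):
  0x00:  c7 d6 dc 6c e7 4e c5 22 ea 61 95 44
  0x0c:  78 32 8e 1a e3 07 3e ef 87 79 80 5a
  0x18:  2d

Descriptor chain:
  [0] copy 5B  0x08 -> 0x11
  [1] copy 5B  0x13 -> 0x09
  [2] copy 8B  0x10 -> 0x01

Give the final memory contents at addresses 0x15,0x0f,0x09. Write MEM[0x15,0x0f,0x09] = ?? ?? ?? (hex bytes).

#0 dst[0x11+5] := {0xea,0x61,0x95,0x44,0x78}
#1 dst[0x09+5] := {0x95,0x44,0x78,0x80,0x5a}
#2 dst[0x01+8] := {0xe3,0xea,0x61,0x95,0x44,0x78,0x80,0x5a}
query mem[0x15]=0x78, mem[0x0f]=0x1a, mem[0x09]=0x95

MEM[0x15,0x0f,0x09] = 78 1a 95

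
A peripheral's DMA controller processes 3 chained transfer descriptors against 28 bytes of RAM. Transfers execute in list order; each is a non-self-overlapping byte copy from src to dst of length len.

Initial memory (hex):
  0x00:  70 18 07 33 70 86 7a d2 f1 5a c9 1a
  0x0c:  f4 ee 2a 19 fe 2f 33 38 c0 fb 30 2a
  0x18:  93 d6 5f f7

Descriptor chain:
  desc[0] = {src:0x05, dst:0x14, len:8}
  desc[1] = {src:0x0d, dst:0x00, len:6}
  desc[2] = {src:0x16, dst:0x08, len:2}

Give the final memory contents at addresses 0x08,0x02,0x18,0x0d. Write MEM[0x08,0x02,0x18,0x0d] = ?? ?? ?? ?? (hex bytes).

MEM[0x08,0x02,0x18,0x0d] = d2 19 5a ee

[0] 0x05->0x14 len=8 : 86 7a d2 f1 5a c9 1a f4
[1] 0x0d->0x00 len=6 : ee 2a 19 fe 2f 33
[2] 0x16->0x08 len=2 : d2 f1
query mem[0x08]=0xd2, mem[0x02]=0x19, mem[0x18]=0x5a, mem[0x0d]=0xee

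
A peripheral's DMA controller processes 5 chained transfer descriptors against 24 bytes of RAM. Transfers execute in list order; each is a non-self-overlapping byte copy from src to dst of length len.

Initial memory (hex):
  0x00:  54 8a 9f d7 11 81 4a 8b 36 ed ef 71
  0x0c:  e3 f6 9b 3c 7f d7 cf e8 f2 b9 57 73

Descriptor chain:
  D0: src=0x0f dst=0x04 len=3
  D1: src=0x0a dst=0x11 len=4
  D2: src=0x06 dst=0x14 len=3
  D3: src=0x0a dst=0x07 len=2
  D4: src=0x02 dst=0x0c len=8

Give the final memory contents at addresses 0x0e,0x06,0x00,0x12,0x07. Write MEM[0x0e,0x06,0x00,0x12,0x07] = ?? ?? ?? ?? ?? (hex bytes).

MEM[0x0e,0x06,0x00,0x12,0x07] = 3c d7 54 71 ef

[0] 0x0f->0x04 len=3 : 3c 7f d7
[1] 0x0a->0x11 len=4 : ef 71 e3 f6
[2] 0x06->0x14 len=3 : d7 8b 36
[3] 0x0a->0x07 len=2 : ef 71
[4] 0x02->0x0c len=8 : 9f d7 3c 7f d7 ef 71 ed
query mem[0x0e]=0x3c, mem[0x06]=0xd7, mem[0x00]=0x54, mem[0x12]=0x71, mem[0x07]=0xef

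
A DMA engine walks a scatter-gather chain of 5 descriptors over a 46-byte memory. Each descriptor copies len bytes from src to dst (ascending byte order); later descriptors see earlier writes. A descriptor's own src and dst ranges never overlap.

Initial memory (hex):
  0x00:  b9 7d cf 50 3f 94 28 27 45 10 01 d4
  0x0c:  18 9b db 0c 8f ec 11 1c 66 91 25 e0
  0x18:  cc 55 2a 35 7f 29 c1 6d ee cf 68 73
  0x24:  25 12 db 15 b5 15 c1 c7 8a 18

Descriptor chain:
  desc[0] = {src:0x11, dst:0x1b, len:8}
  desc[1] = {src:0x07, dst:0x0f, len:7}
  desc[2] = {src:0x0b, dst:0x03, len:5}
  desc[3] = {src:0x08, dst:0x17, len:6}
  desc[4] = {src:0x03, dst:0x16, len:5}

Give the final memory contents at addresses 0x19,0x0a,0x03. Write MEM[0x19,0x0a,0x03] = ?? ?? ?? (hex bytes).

MEM[0x19,0x0a,0x03] = db 01 d4

  after D0: wrote 8B at 0x1b = ec111c669125e0cc
  after D1: wrote 7B at 0x0f = 27451001d4189b
  after D2: wrote 5B at 0x03 = d4189bdb27
  after D3: wrote 6B at 0x17 = 451001d4189b
  after D4: wrote 5B at 0x16 = d4189bdb27
query mem[0x19]=0xdb, mem[0x0a]=0x01, mem[0x03]=0xd4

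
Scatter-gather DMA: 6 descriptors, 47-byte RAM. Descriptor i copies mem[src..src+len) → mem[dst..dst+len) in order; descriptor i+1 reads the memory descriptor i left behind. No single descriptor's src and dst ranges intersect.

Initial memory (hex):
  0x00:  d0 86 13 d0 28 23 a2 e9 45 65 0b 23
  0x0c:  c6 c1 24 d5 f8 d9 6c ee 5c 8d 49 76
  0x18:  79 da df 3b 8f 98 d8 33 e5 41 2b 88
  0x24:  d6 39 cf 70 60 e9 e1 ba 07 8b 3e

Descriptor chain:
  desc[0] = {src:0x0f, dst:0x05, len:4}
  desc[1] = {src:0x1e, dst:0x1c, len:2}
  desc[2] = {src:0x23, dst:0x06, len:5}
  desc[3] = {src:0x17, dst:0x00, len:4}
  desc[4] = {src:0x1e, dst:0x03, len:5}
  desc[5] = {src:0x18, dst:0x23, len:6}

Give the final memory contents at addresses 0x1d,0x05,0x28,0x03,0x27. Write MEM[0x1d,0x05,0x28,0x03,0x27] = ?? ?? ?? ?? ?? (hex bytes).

#0 dst[0x05+4] := {0xd5,0xf8,0xd9,0x6c}
#1 dst[0x1c+2] := {0xd8,0x33}
#2 dst[0x06+5] := {0x88,0xd6,0x39,0xcf,0x70}
#3 dst[0x00+4] := {0x76,0x79,0xda,0xdf}
#4 dst[0x03+5] := {0xd8,0x33,0xe5,0x41,0x2b}
#5 dst[0x23+6] := {0x79,0xda,0xdf,0x3b,0xd8,0x33}
query mem[0x1d]=0x33, mem[0x05]=0xe5, mem[0x28]=0x33, mem[0x03]=0xd8, mem[0x27]=0xd8

MEM[0x1d,0x05,0x28,0x03,0x27] = 33 e5 33 d8 d8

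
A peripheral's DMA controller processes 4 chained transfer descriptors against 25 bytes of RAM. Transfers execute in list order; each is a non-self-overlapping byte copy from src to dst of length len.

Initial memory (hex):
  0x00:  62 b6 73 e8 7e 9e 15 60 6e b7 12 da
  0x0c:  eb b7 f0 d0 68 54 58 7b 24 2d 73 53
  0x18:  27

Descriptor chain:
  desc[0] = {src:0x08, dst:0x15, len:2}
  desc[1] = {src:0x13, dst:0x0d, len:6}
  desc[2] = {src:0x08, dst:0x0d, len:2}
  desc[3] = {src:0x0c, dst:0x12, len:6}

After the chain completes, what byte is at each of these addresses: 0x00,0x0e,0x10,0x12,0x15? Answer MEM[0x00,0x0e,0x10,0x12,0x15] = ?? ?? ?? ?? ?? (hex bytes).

MEM[0x00,0x0e,0x10,0x12,0x15] = 62 b7 b7 eb 6e

#0 dst[0x15+2] := {0x6e,0xb7}
#1 dst[0x0d+6] := {0x7b,0x24,0x6e,0xb7,0x53,0x27}
#2 dst[0x0d+2] := {0x6e,0xb7}
#3 dst[0x12+6] := {0xeb,0x6e,0xb7,0x6e,0xb7,0x53}
query mem[0x00]=0x62, mem[0x0e]=0xb7, mem[0x10]=0xb7, mem[0x12]=0xeb, mem[0x15]=0x6e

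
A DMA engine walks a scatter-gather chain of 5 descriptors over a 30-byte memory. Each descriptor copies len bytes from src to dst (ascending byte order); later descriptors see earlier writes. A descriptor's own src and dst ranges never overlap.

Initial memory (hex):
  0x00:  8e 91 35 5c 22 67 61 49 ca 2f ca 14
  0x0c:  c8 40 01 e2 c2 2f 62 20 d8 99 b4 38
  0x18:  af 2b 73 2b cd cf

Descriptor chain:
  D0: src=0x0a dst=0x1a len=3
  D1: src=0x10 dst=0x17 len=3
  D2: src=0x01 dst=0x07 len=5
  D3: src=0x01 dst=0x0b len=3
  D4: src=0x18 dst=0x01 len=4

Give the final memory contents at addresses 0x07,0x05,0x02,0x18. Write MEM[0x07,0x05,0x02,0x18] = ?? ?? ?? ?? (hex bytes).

MEM[0x07,0x05,0x02,0x18] = 91 67 62 2f

[0] 0x0a->0x1a len=3 : ca 14 c8
[1] 0x10->0x17 len=3 : c2 2f 62
[2] 0x01->0x07 len=5 : 91 35 5c 22 67
[3] 0x01->0x0b len=3 : 91 35 5c
[4] 0x18->0x01 len=4 : 2f 62 ca 14
query mem[0x07]=0x91, mem[0x05]=0x67, mem[0x02]=0x62, mem[0x18]=0x2f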